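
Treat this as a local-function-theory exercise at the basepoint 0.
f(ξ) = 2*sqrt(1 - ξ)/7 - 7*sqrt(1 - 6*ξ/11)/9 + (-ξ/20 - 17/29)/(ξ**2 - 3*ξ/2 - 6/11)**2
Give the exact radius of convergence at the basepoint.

Denominator factor (ξ**2 - 3*ξ/2 - 6/11)^2: discriminant 195/44, real irrational roots 3/4 + (1/44)*sqrt(2145) and 3/4 - (1/44)*sqrt(2145); poles of order 2, moduli 3/4 + (1/44)*sqrt(2145) and -3/4 + (1/44)*sqrt(2145).
Branch term (2/7)*sqrt(1 - ξ/(1)): its argument vanishes at ξ = 1, a square-root branch point, modulus 1.
Branch term (-7/9)*sqrt(1 - ξ/(11/6)): its argument vanishes at ξ = 11/6, a square-root branch point, modulus 11/6.
The radius of convergence is the smallest modulus among the singular points: -3/4 + (1/44)*sqrt(2145).

The radius of convergence is -3/4 + (1/44)*sqrt(2145).


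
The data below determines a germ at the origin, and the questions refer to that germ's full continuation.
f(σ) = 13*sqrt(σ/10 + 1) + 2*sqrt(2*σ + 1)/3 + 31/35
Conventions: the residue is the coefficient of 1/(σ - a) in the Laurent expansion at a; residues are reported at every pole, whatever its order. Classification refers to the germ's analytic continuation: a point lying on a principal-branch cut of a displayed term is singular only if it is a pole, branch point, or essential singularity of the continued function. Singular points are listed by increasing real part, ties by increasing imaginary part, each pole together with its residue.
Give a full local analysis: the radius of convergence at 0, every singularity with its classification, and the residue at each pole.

Radius of convergence at 0: 1/2.
At -10: an algebraic (square-root) branch point.
At -1/2: an algebraic (square-root) branch point.

Branch term (2/3)*sqrt(1 - σ/(-1/2)): its argument vanishes at σ = -1/2, a square-root branch point, modulus 1/2.
Branch term (13)*sqrt(1 - σ/(-10)): its argument vanishes at σ = -10, a square-root branch point, modulus 10.
The radius of convergence is the smallest modulus among the singular points: 1/2.
List the singular points by increasing real part (a conjugate pair: the negative imaginary part first).


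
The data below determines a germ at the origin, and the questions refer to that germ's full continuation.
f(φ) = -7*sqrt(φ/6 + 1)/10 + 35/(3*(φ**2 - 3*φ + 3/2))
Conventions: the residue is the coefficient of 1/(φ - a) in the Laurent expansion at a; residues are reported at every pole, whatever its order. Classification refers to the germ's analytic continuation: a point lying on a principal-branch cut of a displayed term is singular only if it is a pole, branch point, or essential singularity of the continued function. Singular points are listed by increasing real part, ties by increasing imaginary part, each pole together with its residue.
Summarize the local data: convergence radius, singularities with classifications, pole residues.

Radius of convergence at 0: 3/2 - (1/2)*sqrt(3).
At -6: an algebraic (square-root) branch point.
At 3/2 - (1/2)*sqrt(3): a pole of order 1; residue -(35/9)*sqrt(3).
At 3/2 + (1/2)*sqrt(3): a pole of order 1; residue (35/9)*sqrt(3).

Denominator factor (φ**2 - 3*φ + 3/2): discriminant 3, real irrational roots 3/2 + (1/2)*sqrt(3) and 3/2 - (1/2)*sqrt(3); poles of order 1, moduli 3/2 + (1/2)*sqrt(3) and 3/2 - (1/2)*sqrt(3).
Branch term (-7/10)*sqrt(1 - φ/(-6)): its argument vanishes at φ = -6, a square-root branch point, modulus 6.
The radius of convergence is the smallest modulus among the singular points: 3/2 - (1/2)*sqrt(3).
The branch term is analytic at 3/2 - (1/2)*sqrt(3) and contributes nothing to the residue; only the rational part matters.
The factor φ**2 - 3*φ + 3/2 splits as (φ - a)(φ - a') with a = 3/2 - (1/2)*sqrt(3), a' = 3/2 + (1/2)*sqrt(3). At the order-1 pole a set g(φ) = (φ - a)*(rational part) = [35/3] / (φ - a').
Simple pole: residue = g(a) at a = 3/2 - (1/2)*sqrt(3), which is -(35/9)*sqrt(3).
The branch term is analytic at 3/2 + (1/2)*sqrt(3) and contributes nothing to the residue; only the rational part matters.
The factor φ**2 - 3*φ + 3/2 splits as (φ - a)(φ - a') with a = 3/2 + (1/2)*sqrt(3), a' = 3/2 - (1/2)*sqrt(3). At the order-1 pole a set g(φ) = (φ - a)*(rational part) = [35/3] / (φ - a').
Simple pole: residue = g(a) at a = 3/2 + (1/2)*sqrt(3), which is (35/9)*sqrt(3).
List the singular points by increasing real part (a conjugate pair: the negative imaginary part first).


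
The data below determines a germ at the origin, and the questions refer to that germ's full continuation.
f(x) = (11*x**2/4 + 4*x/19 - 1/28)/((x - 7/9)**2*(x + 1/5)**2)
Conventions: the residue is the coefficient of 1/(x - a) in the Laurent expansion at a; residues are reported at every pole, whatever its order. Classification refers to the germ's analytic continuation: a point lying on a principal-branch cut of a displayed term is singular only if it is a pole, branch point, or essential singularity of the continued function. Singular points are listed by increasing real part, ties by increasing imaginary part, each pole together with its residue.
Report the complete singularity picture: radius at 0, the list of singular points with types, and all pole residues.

Radius of convergence at 0: 1/5.
At -1/5: a pole of order 2; residue -2440125/2832368.
At 7/9: a pole of order 2; residue 2440125/2832368.

Denominator factor (x - 7/9)^2: pole of order 2 at 7/9, modulus 7/9.
Denominator factor (x + 1/5)^2: pole of order 2 at -1/5, modulus 1/5.
The radius of convergence is the smallest modulus among the singular points: 1/5.
At the order-2 pole -1/5 set g(x) = (x - (-1/5))^2*f(x) = (11*x**2/4 + 4*x/19 - 1/28)/(x - 7/9)**2.
Order-2 pole: residue = g'(a); g'(-1/5) = -2440125/2832368, so the residue is -2440125/2832368.
At the order-2 pole 7/9 set g(x) = (x - (7/9))^2*f(x) = (11*x**2/4 + 4*x/19 - 1/28)/(x + 1/5)**2.
Order-2 pole: residue = g'(a); g'(7/9) = 2440125/2832368, so the residue is 2440125/2832368.
List the singular points by increasing real part (a conjugate pair: the negative imaginary part first).


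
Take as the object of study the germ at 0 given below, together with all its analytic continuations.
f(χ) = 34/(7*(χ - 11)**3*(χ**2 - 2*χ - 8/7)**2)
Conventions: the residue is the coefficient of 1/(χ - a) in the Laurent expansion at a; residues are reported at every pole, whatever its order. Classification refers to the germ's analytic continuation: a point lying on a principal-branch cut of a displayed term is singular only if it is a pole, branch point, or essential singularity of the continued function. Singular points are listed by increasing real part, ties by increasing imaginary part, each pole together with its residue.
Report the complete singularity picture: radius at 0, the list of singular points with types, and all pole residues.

Denominator factor (χ - 11)^3: pole of order 3 at 11, modulus 11.
Denominator factor (χ**2 - 2*χ - 8/7)^2: discriminant 60/7, real irrational roots 1 + (1/7)*sqrt(105) and 1 - (1/7)*sqrt(105); poles of order 2, moduli 1 + (1/7)*sqrt(105) and -1 + (1/7)*sqrt(105).
The radius of convergence is the smallest modulus among the singular points: -1 + (1/7)*sqrt(105).
The factor χ**2 - 2*χ - 8/7 splits as (χ - a)(χ - a') with a = 1 - (1/7)*sqrt(105), a' = 1 + (1/7)*sqrt(105). At the order-2 pole a set g(χ) = (χ - a)^2*f(χ) = [34/(7*(χ - 11)**3)] / (χ - a')^2.
Order-2 pole: residue = g'(a); g'(1 - (1/7)*sqrt(105)) = -1171198/44034420125 - (2543149/79261956225)*sqrt(105), so the residue is -1171198/44034420125 - (2543149/79261956225)*sqrt(105).
The factor χ**2 - 2*χ - 8/7 splits as (χ - a)(χ - a') with a = 1 + (1/7)*sqrt(105), a' = 1 - (1/7)*sqrt(105). At the order-2 pole a set g(χ) = (χ - a)^2*f(χ) = [34/(7*(χ - 11)**3)] / (χ - a')^2.
Order-2 pole: residue = g'(a); g'(1 + (1/7)*sqrt(105)) = -1171198/44034420125 + (2543149/79261956225)*sqrt(105), so the residue is -1171198/44034420125 + (2543149/79261956225)*sqrt(105).
At the order-3 pole 11 set g(χ) = (χ - (11))^3*f(χ) = 34/(7*(χ**2 - 2*χ - 8/7)**2).
Order-3 pole: residue = g''(a)/2; g''(11) = 4684792/44034420125, so the residue is 2342396/44034420125.
List the singular points by increasing real part (a conjugate pair: the negative imaginary part first).

Radius of convergence at 0: -1 + (1/7)*sqrt(105).
At 1 - (1/7)*sqrt(105): a pole of order 2; residue -1171198/44034420125 - (2543149/79261956225)*sqrt(105).
At 1 + (1/7)*sqrt(105): a pole of order 2; residue -1171198/44034420125 + (2543149/79261956225)*sqrt(105).
At 11: a pole of order 3; residue 2342396/44034420125.


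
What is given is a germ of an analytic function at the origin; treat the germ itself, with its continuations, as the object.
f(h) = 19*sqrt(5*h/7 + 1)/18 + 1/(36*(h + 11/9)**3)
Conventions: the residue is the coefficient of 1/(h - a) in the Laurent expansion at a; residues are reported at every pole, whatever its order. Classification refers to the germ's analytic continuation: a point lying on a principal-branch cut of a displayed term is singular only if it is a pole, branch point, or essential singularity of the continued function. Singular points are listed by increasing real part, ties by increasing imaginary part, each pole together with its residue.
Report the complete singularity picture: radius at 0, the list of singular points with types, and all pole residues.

Denominator factor (h + 11/9)^3: pole of order 3 at -11/9, modulus 11/9.
Branch term (19/18)*sqrt(1 - h/(-7/5)): its argument vanishes at h = -7/5, a square-root branch point, modulus 7/5.
The radius of convergence is the smallest modulus among the singular points: 11/9.
The branch term is analytic at -11/9 and contributes nothing to the residue; only the rational part matters.
At the order-3 pole -11/9 set g(h) = (h - (-11/9))^3*(rational part) = 1/36.
Order-3 pole: residue = g''(a)/2; g''(-11/9) = 0, so the residue is 0.
List the singular points by increasing real part (a conjugate pair: the negative imaginary part first).

Radius of convergence at 0: 11/9.
At -7/5: an algebraic (square-root) branch point.
At -11/9: a pole of order 3; residue 0.


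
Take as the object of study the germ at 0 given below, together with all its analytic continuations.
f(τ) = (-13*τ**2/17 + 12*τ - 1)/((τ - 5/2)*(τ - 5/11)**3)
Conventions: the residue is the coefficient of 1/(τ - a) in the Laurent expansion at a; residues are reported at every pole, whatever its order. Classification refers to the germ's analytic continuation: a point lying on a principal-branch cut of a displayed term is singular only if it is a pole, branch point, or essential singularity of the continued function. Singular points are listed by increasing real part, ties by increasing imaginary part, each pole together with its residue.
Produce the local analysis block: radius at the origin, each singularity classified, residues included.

Denominator factor (τ - 5/2): pole of order 1 at 5/2, modulus 5/2.
Denominator factor (τ - 5/11)^3: pole of order 3 at 5/11, modulus 5/11.
The radius of convergence is the smallest modulus among the singular points: 5/11.
At the order-3 pole 5/11 set g(τ) = (τ - (5/11))^3*f(τ) = (-13*τ**2/17 + 12*τ - 1)/(τ - 5/2).
Order-3 pole: residue = g''(a)/2; g''(5/11) = -324764/57375, so the residue is -162382/57375.
At the order-1 pole 5/2 set g(τ) = (τ - (5/2))*f(τ) = (-13*τ**2/17 + 12*τ - 1)/(τ - 5/11)**3.
Simple pole: residue = g(a) at a = 5/2, which is 162382/57375.
List the singular points by increasing real part (a conjugate pair: the negative imaginary part first).

Radius of convergence at 0: 5/11.
At 5/11: a pole of order 3; residue -162382/57375.
At 5/2: a pole of order 1; residue 162382/57375.


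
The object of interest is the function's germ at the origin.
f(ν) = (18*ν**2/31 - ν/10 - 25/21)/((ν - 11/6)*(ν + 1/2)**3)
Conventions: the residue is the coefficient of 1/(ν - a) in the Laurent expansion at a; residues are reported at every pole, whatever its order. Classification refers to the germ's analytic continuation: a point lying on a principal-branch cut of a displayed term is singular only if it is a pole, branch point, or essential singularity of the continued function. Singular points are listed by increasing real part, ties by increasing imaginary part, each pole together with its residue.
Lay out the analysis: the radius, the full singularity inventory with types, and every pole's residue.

Denominator factor (ν - 11/6): pole of order 1 at 11/6, modulus 11/6.
Denominator factor (ν + 1/2)^3: pole of order 3 at -1/2, modulus 1/2.
The radius of convergence is the smallest modulus among the singular points: 1/2.
At the order-3 pole -1/2 set g(ν) = (ν - (-1/2))^3*f(ν) = (18*ν**2/31 - ν/10 - 25/21)/(ν - 11/6).
Order-3 pole: residue = g''(a)/2; g''(-1/2) = -67707/744310, so the residue is -67707/1488620.
At the order-1 pole 11/6 set g(ν) = (ν - (11/6))*f(ν) = (18*ν**2/31 - ν/10 - 25/21)/(ν + 1/2)**3.
Simple pole: residue = g(a) at a = 11/6, which is 67707/1488620.
List the singular points by increasing real part (a conjugate pair: the negative imaginary part first).

Radius of convergence at 0: 1/2.
At -1/2: a pole of order 3; residue -67707/1488620.
At 11/6: a pole of order 1; residue 67707/1488620.


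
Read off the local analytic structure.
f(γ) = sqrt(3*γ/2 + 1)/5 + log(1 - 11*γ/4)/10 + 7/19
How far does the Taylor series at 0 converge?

The radius of convergence is 4/11.

Branch term (1/5)*sqrt(1 - γ/(-2/3)): its argument vanishes at γ = -2/3, a square-root branch point, modulus 2/3.
Branch term (1/10)*log(1 - γ/(4/11)): its argument vanishes at γ = 4/11, a logarithmic branch point, modulus 4/11.
The radius of convergence is the smallest modulus among the singular points: 4/11.


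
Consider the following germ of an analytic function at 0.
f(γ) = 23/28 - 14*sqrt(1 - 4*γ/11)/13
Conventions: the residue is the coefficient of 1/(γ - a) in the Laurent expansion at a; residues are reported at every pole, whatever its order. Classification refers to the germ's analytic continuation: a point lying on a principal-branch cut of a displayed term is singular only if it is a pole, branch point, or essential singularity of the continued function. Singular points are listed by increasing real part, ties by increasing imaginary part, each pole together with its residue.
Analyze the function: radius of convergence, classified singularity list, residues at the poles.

Radius of convergence at 0: 11/4.
At 11/4: an algebraic (square-root) branch point.

Branch term (-14/13)*sqrt(1 - γ/(11/4)): its argument vanishes at γ = 11/4, a square-root branch point, modulus 11/4.
The radius of convergence is the smallest modulus among the singular points: 11/4.


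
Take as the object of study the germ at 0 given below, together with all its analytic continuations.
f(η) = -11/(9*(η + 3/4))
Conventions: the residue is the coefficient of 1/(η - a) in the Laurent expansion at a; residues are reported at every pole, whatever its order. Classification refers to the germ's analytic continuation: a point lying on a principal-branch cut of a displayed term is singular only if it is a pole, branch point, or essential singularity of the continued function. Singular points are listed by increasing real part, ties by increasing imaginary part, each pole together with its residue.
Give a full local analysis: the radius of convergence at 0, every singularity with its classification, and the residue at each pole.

Denominator factor (η + 3/4): pole of order 1 at -3/4, modulus 3/4.
The radius of convergence is the smallest modulus among the singular points: 3/4.
At the order-1 pole -3/4 set g(η) = (η - (-3/4))*f(η) = -11/9.
Simple pole: residue = g(a) at a = -3/4, which is -11/9.

Radius of convergence at 0: 3/4.
At -3/4: a pole of order 1; residue -11/9.


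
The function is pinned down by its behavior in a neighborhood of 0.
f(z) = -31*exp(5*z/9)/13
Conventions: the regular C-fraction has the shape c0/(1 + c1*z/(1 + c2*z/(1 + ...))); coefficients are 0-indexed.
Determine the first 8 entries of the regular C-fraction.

Taylor coefficients (expand at 0): a_0 = -31/13, a_1 = -155/117, a_2 = -775/2106, a_3 = -3875/56862, a_4 = -19375/2047032, a_5 = -19375/18423288, a_6 = -96875/994857552, a_7 = -484375/62676025776.
c0 = a_0 = -31/13. Peel one level at a time: if S = 1 + c*z/S' with S'(0) = 1, then c is the z-coefficient of S and S' = c*z/(S - 1).
S_1 = c0/f = 1 + (-5/9)*z + (25/162)*z^2 + ...; c1 = -5/9.
S_2 = c1*z/(S_1 - 1) = 1 + (5/18)*z + (25/972)*z^2 + ...; c2 = 5/18.
S_3 = c2*z/(S_2 - 1) = 1 + (-5/54)*z + (25/2916)*z^2 + ...; c3 = -5/54.
S_4 = c3*z/(S_3 - 1) = 1 + (5/54)*z + (5/972)*z^2 + ...; c4 = 5/54.
S_5 = c4*z/(S_4 - 1) = 1 + (-1/18)*z + (1/324)*z^2 + ...; c5 = -1/18.
S_6 = c5*z/(S_5 - 1) = 1 + (1/18)*z + (5/2268)*z^2 + ...; c6 = 1/18.
S_7 = c6*z/(S_6 - 1) = 1 + (-5/126)*z + ...; c7 = -5/126.

The regular C-fraction coefficients are [-31/13, -5/9, 5/18, -5/54, 5/54, -1/18, 1/18, -5/126].


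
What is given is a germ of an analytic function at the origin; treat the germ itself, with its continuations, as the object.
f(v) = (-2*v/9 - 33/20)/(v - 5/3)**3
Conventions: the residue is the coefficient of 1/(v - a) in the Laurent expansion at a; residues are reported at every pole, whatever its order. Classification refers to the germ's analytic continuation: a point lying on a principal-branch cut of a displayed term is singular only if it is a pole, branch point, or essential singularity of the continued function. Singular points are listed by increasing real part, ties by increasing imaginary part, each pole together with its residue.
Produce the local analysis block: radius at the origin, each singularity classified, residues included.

Radius of convergence at 0: 5/3.
At 5/3: a pole of order 3; residue 0.

Denominator factor (v - 5/3)^3: pole of order 3 at 5/3, modulus 5/3.
The radius of convergence is the smallest modulus among the singular points: 5/3.
At the order-3 pole 5/3 set g(v) = (v - (5/3))^3*f(v) = -2*v/9 - 33/20.
Order-3 pole: residue = g''(a)/2; g''(5/3) = 0, so the residue is 0.


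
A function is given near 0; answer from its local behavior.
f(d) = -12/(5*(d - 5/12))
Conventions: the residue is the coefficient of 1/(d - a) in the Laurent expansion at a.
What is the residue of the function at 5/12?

At the order-1 pole 5/12 set g(d) = (d - (5/12))*f(d) = -12/5.
Simple pole: residue = g(a) at a = 5/12, which is -12/5.

The residue is -12/5.


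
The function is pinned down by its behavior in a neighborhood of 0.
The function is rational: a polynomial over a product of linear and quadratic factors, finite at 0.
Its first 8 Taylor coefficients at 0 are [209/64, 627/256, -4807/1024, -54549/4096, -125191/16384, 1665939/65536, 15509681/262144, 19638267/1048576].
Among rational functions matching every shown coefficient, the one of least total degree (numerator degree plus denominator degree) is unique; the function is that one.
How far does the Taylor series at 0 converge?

No rational of total degree below 4 reproduces all 8 coefficients; solving the [0/4] Pade equations on them gives f(h) = 19/(6*(h**2 - 6*h/11 + 4/11)*(h**2 + 2*h + 8/3)), whose expansion matches every shown term.
Denominator factor (h**2 - 6*h/11 + 4/11): discriminant -140/121, complex-conjugate roots (3/11) + ((1/11)*sqrt(35))*i and (3/11) - ((1/11)*sqrt(35))*i; poles of order 1, moduli (2/11)*sqrt(11) and (2/11)*sqrt(11).
Denominator factor (h**2 + 2*h + 8/3): discriminant -20/3, complex-conjugate roots (-1) + ((1/3)*sqrt(15))*i and (-1) - ((1/3)*sqrt(15))*i; poles of order 1, moduli (2/3)*sqrt(6) and (2/3)*sqrt(6).
The radius of convergence is the smallest modulus among the singular points: (2/11)*sqrt(11).

The radius of convergence is (2/11)*sqrt(11).


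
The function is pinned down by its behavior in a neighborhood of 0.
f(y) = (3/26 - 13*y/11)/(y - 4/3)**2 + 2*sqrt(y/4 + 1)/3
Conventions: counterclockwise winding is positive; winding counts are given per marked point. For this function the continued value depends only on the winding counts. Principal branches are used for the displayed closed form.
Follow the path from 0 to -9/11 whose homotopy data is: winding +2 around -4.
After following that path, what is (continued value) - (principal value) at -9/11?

Continued minus principal equals 0.

The rational part is single-valued and drops out of the difference; each branch term changes only by its own monodromy.
(2/3)*sqrt(1 - y/(-4)): winding +2 is even, the square root returns to the same sheet, contribution 0.
Summing the contributions at y = -9/11 gives 0.


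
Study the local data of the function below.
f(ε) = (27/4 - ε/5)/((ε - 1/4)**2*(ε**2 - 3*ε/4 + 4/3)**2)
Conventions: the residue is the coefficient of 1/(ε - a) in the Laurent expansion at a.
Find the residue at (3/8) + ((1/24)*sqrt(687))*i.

The residue is (-107424/121945) + ((741879648/6394917745)*sqrt(687))*i.

The factor ε**2 - 3*ε/4 + 4/3 splits as (ε - a)(ε - a') with a = (3/8) + ((1/24)*sqrt(687))*i, a' = (3/8) - ((1/24)*sqrt(687))*i. At the order-2 pole a set g(ε) = (ε - a)^2*f(ε) = [(27/4 - ε/5)/(ε - 1/4)**2] / (ε - a')^2.
Order-2 pole: residue = g'(a); g'((3/8) + ((1/24)*sqrt(687))*i) = (-107424/121945) + ((741879648/6394917745)*sqrt(687))*i, so the residue is (-107424/121945) + ((741879648/6394917745)*sqrt(687))*i.


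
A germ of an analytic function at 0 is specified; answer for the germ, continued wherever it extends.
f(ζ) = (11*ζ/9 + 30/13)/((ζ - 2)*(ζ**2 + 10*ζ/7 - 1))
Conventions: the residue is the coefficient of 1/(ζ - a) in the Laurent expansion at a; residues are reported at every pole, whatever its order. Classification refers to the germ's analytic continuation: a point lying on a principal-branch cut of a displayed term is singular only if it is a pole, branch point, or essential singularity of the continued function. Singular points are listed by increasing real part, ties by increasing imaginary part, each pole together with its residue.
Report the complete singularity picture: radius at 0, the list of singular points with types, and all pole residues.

Radius of convergence at 0: -5/7 + (1/7)*sqrt(74).
At -5/7 - (1/7)*sqrt(74): a pole of order 1; residue -1946/4797 + (10969/236652)*sqrt(74).
At -5/7 + (1/7)*sqrt(74): a pole of order 1; residue -1946/4797 - (10969/236652)*sqrt(74).
At 2: a pole of order 1; residue 3892/4797.

Denominator factor (ζ**2 + 10*ζ/7 - 1): discriminant 296/49, real irrational roots -5/7 + (1/7)*sqrt(74) and -5/7 - (1/7)*sqrt(74); poles of order 1, moduli -5/7 + (1/7)*sqrt(74) and 5/7 + (1/7)*sqrt(74).
Denominator factor (ζ - 2): pole of order 1 at 2, modulus 2.
The radius of convergence is the smallest modulus among the singular points: -5/7 + (1/7)*sqrt(74).
The factor ζ**2 + 10*ζ/7 - 1 splits as (ζ - a)(ζ - a') with a = -5/7 - (1/7)*sqrt(74), a' = -5/7 + (1/7)*sqrt(74). At the order-1 pole a set g(ζ) = (ζ - a)*f(ζ) = [(11*ζ/9 + 30/13)/(ζ - 2)] / (ζ - a').
Simple pole: residue = g(a) at a = -5/7 - (1/7)*sqrt(74), which is -1946/4797 + (10969/236652)*sqrt(74).
The factor ζ**2 + 10*ζ/7 - 1 splits as (ζ - a)(ζ - a') with a = -5/7 + (1/7)*sqrt(74), a' = -5/7 - (1/7)*sqrt(74). At the order-1 pole a set g(ζ) = (ζ - a)*f(ζ) = [(11*ζ/9 + 30/13)/(ζ - 2)] / (ζ - a').
Simple pole: residue = g(a) at a = -5/7 + (1/7)*sqrt(74), which is -1946/4797 - (10969/236652)*sqrt(74).
At the order-1 pole 2 set g(ζ) = (ζ - (2))*f(ζ) = (11*ζ/9 + 30/13)/(ζ**2 + 10*ζ/7 - 1).
Simple pole: residue = g(a) at a = 2, which is 3892/4797.
List the singular points by increasing real part (a conjugate pair: the negative imaginary part first).


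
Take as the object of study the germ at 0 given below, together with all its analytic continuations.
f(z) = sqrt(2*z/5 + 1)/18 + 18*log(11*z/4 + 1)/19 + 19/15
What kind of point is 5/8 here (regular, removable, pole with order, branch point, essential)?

The point is a regular point.

There is no denominator, hence no pole anywhere.
Branch term log(1 - z/(-4/11)): argument at 5/8 is 87/32, nonzero, so 5/8 is not its branch point (a point on a principal cut is still regular for the continued germ).
Branch term sqrt(1 - z/(-5/2)): argument at 5/8 is 5/4, nonzero, so 5/8 is not its branch point (a point on a principal cut is still regular for the continued germ).
So the germ continues analytically to 5/8.


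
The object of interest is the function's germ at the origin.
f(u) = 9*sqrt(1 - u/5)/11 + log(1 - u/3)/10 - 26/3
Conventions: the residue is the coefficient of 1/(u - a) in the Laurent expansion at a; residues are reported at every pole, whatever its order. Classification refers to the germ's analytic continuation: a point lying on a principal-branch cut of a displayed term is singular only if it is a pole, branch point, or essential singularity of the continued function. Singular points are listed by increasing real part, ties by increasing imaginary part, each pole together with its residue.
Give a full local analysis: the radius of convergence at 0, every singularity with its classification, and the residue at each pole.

Branch term (1/10)*log(1 - u/(3)): its argument vanishes at u = 3, a logarithmic branch point, modulus 3.
Branch term (9/11)*sqrt(1 - u/(5)): its argument vanishes at u = 5, a square-root branch point, modulus 5.
The radius of convergence is the smallest modulus among the singular points: 3.
List the singular points by increasing real part (a conjugate pair: the negative imaginary part first).

Radius of convergence at 0: 3.
At 3: a logarithmic branch point.
At 5: an algebraic (square-root) branch point.


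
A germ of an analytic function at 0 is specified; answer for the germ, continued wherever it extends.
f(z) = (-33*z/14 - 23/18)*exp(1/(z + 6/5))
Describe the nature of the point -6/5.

The point is an essential singularity.

The exponent 1/(z - (-6/5)) has a pole at -6/5, so exp(1/(z - (-6/5))) takes every nonzero value near it: an essential singularity (not a pole of any order).


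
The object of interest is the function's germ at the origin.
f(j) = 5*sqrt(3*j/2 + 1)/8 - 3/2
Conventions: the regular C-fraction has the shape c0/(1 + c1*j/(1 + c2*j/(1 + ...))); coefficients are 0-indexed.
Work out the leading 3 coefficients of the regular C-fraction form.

The regular C-fraction coefficients are [-7/8, 15/28, -9/56].

Taylor coefficients (expand at 0): a_0 = -7/8, a_1 = 15/32, a_2 = -45/256.
c0 = a_0 = -7/8. Peel one level at a time: if S = 1 + c*j/S' with S'(0) = 1, then c is the j-coefficient of S and S' = c*j/(S - 1).
S_1 = c0/f = 1 + (15/28)*j + (135/1568)*j^2 + ...; c1 = 15/28.
S_2 = c1*j/(S_1 - 1) = 1 + (-9/56)*j + ...; c2 = -9/56.


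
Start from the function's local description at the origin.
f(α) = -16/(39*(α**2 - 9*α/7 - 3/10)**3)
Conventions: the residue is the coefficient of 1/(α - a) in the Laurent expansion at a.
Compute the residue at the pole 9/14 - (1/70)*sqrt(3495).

The factor α**2 - 9*α/7 - 3/10 splits as (α - a)(α - a') with a = 9/14 - (1/70)*sqrt(3495), a' = 9/14 + (1/70)*sqrt(3495). At the order-3 pole a set g(α) = (α - a)^3*f(α) = [-16/39] / (α - a')^3.
Order-3 pole: residue = g''(a)/2; g''(9/14 - (1/70)*sqrt(3495)) = (26891200/4439917287)*sqrt(3495), so the residue is (13445600/4439917287)*sqrt(3495).

The residue is (13445600/4439917287)*sqrt(3495).


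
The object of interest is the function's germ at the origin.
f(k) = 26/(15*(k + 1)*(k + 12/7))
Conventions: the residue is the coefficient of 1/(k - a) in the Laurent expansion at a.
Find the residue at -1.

The residue is 182/75.

At the order-1 pole -1 set g(k) = (k - (-1))*f(k) = 26/(15*(k + 12/7)).
Simple pole: residue = g(a) at a = -1, which is 182/75.


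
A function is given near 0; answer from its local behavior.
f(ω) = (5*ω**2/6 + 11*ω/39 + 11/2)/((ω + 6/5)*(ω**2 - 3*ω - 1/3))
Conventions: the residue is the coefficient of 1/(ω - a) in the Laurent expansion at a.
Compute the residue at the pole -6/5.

The residue is 12405/9178.

At the order-1 pole -6/5 set g(ω) = (ω - (-6/5))*f(ω) = (5*ω**2/6 + 11*ω/39 + 11/2)/(ω**2 - 3*ω - 1/3).
Simple pole: residue = g(a) at a = -6/5, which is 12405/9178.


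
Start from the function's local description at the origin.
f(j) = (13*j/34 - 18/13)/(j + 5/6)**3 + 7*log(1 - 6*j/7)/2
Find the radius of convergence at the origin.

Denominator factor (j + 5/6)^3: pole of order 3 at -5/6, modulus 5/6.
Branch term (7/2)*log(1 - j/(7/6)): its argument vanishes at j = 7/6, a logarithmic branch point, modulus 7/6.
The radius of convergence is the smallest modulus among the singular points: 5/6.

The radius of convergence is 5/6.


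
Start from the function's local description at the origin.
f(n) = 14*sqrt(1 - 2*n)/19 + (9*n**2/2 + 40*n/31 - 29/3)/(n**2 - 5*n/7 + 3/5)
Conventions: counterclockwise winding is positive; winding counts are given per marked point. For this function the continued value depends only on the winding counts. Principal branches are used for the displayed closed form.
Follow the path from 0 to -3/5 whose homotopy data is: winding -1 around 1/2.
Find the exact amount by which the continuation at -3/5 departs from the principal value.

The rational part is single-valued and drops out of the difference; each branch term changes only by its own monodromy.
(14/19)*sqrt(1 - n/(1/2)): winding -1 is odd, the square root flips sign, contributing -2*(14/19)*sqrt(1 - (-3/5)/(1/2)) = -2*(14/19)*sqrt(11/5) = -(28/95)*sqrt(55).
Summing the contributions at n = -3/5 gives -(28/95)*sqrt(55).

Continued minus principal equals -(28/95)*sqrt(55).


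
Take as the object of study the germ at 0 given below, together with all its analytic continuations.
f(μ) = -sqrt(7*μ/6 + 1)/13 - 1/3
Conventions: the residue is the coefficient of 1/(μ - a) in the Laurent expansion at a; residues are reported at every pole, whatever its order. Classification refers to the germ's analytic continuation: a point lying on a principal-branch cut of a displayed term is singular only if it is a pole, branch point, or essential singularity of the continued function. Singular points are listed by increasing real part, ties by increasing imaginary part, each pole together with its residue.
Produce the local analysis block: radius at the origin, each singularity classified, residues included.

Branch term (-1/13)*sqrt(1 - μ/(-6/7)): its argument vanishes at μ = -6/7, a square-root branch point, modulus 6/7.
The radius of convergence is the smallest modulus among the singular points: 6/7.

Radius of convergence at 0: 6/7.
At -6/7: an algebraic (square-root) branch point.


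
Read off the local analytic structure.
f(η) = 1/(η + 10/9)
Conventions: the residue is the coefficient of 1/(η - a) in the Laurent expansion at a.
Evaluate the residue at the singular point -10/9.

At the order-1 pole -10/9 set g(η) = (η - (-10/9))*f(η) = 1.
Simple pole: residue = g(a) at a = -10/9, which is 1.

The residue is 1.


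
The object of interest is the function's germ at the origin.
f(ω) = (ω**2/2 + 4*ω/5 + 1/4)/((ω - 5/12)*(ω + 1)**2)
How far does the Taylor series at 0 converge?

The radius of convergence is 5/12.

Denominator factor (ω + 1)^2: pole of order 2 at -1, modulus 1.
Denominator factor (ω - 5/12): pole of order 1 at 5/12, modulus 5/12.
The radius of convergence is the smallest modulus among the singular points: 5/12.


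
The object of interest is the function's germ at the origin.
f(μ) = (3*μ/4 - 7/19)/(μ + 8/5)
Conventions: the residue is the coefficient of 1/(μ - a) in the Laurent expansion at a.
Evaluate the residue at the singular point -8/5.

At the order-1 pole -8/5 set g(μ) = (μ - (-8/5))*f(μ) = 3*μ/4 - 7/19.
Simple pole: residue = g(a) at a = -8/5, which is -149/95.

The residue is -149/95.


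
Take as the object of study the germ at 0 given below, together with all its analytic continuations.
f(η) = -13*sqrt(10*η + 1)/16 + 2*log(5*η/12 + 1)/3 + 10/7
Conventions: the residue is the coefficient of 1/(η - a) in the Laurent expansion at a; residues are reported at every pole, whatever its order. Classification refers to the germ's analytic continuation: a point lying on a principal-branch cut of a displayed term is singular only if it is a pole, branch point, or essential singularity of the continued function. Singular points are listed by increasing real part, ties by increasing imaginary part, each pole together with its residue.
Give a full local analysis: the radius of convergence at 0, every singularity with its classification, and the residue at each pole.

Radius of convergence at 0: 1/10.
At -12/5: a logarithmic branch point.
At -1/10: an algebraic (square-root) branch point.

Branch term (2/3)*log(1 - η/(-12/5)): its argument vanishes at η = -12/5, a logarithmic branch point, modulus 12/5.
Branch term (-13/16)*sqrt(1 - η/(-1/10)): its argument vanishes at η = -1/10, a square-root branch point, modulus 1/10.
The radius of convergence is the smallest modulus among the singular points: 1/10.
List the singular points by increasing real part (a conjugate pair: the negative imaginary part first).


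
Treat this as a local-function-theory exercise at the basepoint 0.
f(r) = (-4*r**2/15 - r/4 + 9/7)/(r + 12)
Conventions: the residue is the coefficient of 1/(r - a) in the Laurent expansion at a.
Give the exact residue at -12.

At the order-1 pole -12 set g(r) = (r - (-12))*f(r) = -4*r**2/15 - r/4 + 9/7.
Simple pole: residue = g(a) at a = -12, which is -1194/35.

The residue is -1194/35.


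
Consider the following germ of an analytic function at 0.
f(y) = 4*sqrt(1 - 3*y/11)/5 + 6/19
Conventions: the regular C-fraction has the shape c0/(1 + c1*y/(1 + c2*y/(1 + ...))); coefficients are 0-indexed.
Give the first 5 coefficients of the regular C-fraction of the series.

Taylor coefficients (expand at 0): a_0 = 106/95, a_1 = -6/55, a_2 = -9/1210, a_3 = -27/26620, a_4 = -81/468512.
c0 = a_0 = 106/95. Peel one level at a time: if S = 1 + c*y/S' with S'(0) = 1, then c is the y-coefficient of S and S' = c*y/(S - 1).
S_1 = c0/f = 1 + (57/583)*y + (22059/1359556)*y^2 + ...; c1 = 57/583.
S_2 = c1*y/(S_1 - 1) = 1 + (-387/2332)*y + (-9/1936)*y^2 + ...; c2 = -387/2332.
S_3 = c2*y/(S_2 - 1) = 1 + (-53/1892)*y + (-10865/3579664)*y^2 + ...; c3 = -53/1892.
S_4 = c3*y/(S_3 - 1) = 1 + (-205/1892)*y + ...; c4 = -205/1892.

The regular C-fraction coefficients are [106/95, 57/583, -387/2332, -53/1892, -205/1892].


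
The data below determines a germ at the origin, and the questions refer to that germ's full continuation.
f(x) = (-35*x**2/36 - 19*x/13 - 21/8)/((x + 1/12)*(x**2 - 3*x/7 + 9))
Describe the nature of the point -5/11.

The point is a regular point.

Denominator factors: x + 1/12 = -49/132 at x = -5/11; x**2 - 3*x/7 + 9 = 7963/847 at x = -5/11 — none vanishes.
So the germ continues analytically to -5/11.


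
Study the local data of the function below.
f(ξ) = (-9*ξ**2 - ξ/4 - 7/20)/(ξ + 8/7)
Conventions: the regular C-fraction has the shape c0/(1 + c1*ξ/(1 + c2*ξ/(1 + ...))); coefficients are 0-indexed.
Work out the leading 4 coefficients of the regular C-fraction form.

The regular C-fraction coefficients are [-49/160, 9/56, 1125/7, -4004/25].

Taylor coefficients (expand at 0): a_0 = -49/160, a_1 = 63/1280, a_2 = -81081/10240, a_3 = 567567/81920.
c0 = a_0 = -49/160. Peel one level at a time: if S = 1 + c*ξ/S' with S'(0) = 1, then c is the ξ-coefficient of S and S' = c*ξ/(S - 1).
S_1 = c0/f = 1 + (9/56)*ξ + (-10125/392)*ξ^2 + ...; c1 = 9/56.
S_2 = c1*ξ/(S_1 - 1) = 1 + (1125/7)*ξ + (25740)*ξ^2 + ...; c2 = 1125/7.
S_3 = c2*ξ/(S_2 - 1) = 1 + (-4004/25)*ξ + ...; c3 = -4004/25.


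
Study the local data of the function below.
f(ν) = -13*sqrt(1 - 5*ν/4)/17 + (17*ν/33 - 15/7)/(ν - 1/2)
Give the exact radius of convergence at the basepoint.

Denominator factor (ν - 1/2): pole of order 1 at 1/2, modulus 1/2.
Branch term (-13/17)*sqrt(1 - ν/(4/5)): its argument vanishes at ν = 4/5, a square-root branch point, modulus 4/5.
The radius of convergence is the smallest modulus among the singular points: 1/2.

The radius of convergence is 1/2.


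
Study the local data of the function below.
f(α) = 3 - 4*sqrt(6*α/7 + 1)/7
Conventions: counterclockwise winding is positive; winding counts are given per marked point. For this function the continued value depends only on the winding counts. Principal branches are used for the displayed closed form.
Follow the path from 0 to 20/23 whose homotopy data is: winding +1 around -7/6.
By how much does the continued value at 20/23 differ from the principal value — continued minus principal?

Continued minus principal equals (8/1127)*sqrt(45241).

The rational part is single-valued and drops out of the difference; each branch term changes only by its own monodromy.
(-4/7)*sqrt(1 - α/(-7/6)): winding +1 is odd, the square root flips sign, contributing -2*(-4/7)*sqrt(1 - (20/23)/(-7/6)) = -2*(-4/7)*sqrt(281/161) = (8/1127)*sqrt(45241).
Summing the contributions at α = 20/23 gives (8/1127)*sqrt(45241).


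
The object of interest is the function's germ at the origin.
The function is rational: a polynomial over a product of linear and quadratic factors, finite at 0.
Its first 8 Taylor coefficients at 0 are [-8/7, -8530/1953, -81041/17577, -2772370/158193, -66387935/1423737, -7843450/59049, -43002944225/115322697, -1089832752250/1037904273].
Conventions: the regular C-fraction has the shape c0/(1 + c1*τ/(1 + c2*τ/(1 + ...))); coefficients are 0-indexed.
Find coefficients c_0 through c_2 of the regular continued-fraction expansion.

The regular C-fraction coefficients are [-8/7, -4265/1116, 4388561/1586580].

Taylor coefficients (read off): a_0 = -8/7, a_1 = -8530/1953, a_2 = -81041/17577.
c0 = a_0 = -8/7. Peel one level at a time: if S = 1 + c*τ/S' with S'(0) = 1, then c is the τ-coefficient of S and S' = c*τ/(S - 1).
S_1 = c0/f = 1 + (-4265/1116)*τ + (4388561/415152)*τ^2 + ...; c1 = -4265/1116.
S_2 = c1*τ/(S_1 - 1) = 1 + (4388561/1586580)*τ + ...; c2 = 4388561/1586580.


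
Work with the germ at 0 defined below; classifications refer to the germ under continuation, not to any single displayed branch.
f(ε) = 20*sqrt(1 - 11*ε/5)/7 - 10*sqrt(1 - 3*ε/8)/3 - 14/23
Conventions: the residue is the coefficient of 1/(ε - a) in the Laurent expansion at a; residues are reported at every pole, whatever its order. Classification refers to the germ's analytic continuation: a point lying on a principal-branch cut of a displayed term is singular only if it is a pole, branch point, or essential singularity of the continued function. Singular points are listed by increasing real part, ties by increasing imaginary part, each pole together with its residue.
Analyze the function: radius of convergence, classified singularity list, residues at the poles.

Radius of convergence at 0: 5/11.
At 5/11: an algebraic (square-root) branch point.
At 8/3: an algebraic (square-root) branch point.

Branch term (20/7)*sqrt(1 - ε/(5/11)): its argument vanishes at ε = 5/11, a square-root branch point, modulus 5/11.
Branch term (-10/3)*sqrt(1 - ε/(8/3)): its argument vanishes at ε = 8/3, a square-root branch point, modulus 8/3.
The radius of convergence is the smallest modulus among the singular points: 5/11.
List the singular points by increasing real part (a conjugate pair: the negative imaginary part first).


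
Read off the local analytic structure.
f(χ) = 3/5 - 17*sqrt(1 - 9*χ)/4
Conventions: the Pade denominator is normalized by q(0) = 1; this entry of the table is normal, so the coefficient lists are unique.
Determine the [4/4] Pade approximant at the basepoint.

The Pade approximant has numerator coefficients [-73/20, 6129/80, -34263/64, 177147/128, -4940433/5120]; denominator coefficients [1, -63/4, 1215/16, -3645/32, 6561/256].

Taylor coefficients needed (expand at 0): a_0 = -73/20, a_1 = 153/8, a_2 = 1377/32, a_3 = 12393/64, a_4 = 557685/512, a_5 = 7026831/1024, a_6 = 189724437/4096, a_7 = 2683245609/8192, a_8 = 313939736253/131072.
Write the denominator as Q(χ) = 1 + q1*χ + q2*χ^2 + q3*χ^3 + q4*χ^4. Requiring Q*f - P = O(χ^9) with deg P <= 4 kills the coefficients of χ^5..χ^8 in Q*f:
  χ^5: a_5 + q1*a_4 + q2*a_3 + q3*a_2 + q4*a_1 = 0, i.e. 7026831/1024 + (557685/512)*q1 + (12393/64)*q2 + (1377/32)*q3 + (153/8)*q4 = 0.
  χ^6: a_6 + q1*a_5 + q2*a_4 + q3*a_3 + q4*a_2 = 0, i.e. 189724437/4096 + (7026831/1024)*q1 + (557685/512)*q2 + (12393/64)*q3 + (1377/32)*q4 = 0.
  χ^7: a_7 + q1*a_6 + q2*a_5 + q3*a_4 + q4*a_3 = 0, i.e. 2683245609/8192 + (189724437/4096)*q1 + (7026831/1024)*q2 + (557685/512)*q3 + (12393/64)*q4 = 0.
  χ^8: a_8 + q1*a_7 + q2*a_6 + q3*a_5 + q4*a_4 = 0, i.e. 313939736253/131072 + (2683245609/8192)*q1 + (189724437/4096)*q2 + (7026831/1024)*q3 + (557685/512)*q4 = 0.
Solving this linear system: q1 = -63/4, q2 = 1215/16, q3 = -3645/32, q4 = 6561/256.
The numerator is Q*f truncated at degree 4: P0 = a_0 = -73/20; P1 = a_1 + q1*a_0 = 6129/80; P2 = a_2 + q1*a_1 + q2*a_0 = -34263/64; P3 = a_3 + q1*a_2 + q2*a_1 + q3*a_0 = 177147/128; P4 = a_4 + q1*a_3 + q2*a_2 + q3*a_1 + q4*a_0 = -4940433/5120.
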